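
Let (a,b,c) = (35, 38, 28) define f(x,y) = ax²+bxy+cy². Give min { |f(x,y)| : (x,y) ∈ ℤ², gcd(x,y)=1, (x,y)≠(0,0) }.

translate: b→-32 (≡38 mod 70), so (35,38,28)→(35,-32,25)
flip: (35,-32,25)→(25,32,35)
translate: b→-18 (≡32 mod 50), so (25,32,35)→(25,-18,28)
reduced (well bottom): (25,-18,28) with a≤c, −a<b≤a
well minimum = a = 25

25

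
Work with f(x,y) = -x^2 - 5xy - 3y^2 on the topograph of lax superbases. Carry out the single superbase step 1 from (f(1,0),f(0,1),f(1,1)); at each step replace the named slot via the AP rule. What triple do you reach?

start (-1,-3,-9) = (f(1,0),f(0,1),f(1,1))
replace slot 1: 2·((-3)+(-9)) − (-1) = -23 → (-23,-3,-9)

-23,-3,-9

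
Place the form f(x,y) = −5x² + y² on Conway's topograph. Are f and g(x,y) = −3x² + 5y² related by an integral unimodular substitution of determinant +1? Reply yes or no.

D₁ = 20, D₂ = 60
discriminants differ ⇒ not SL₂(ℤ)-equivalent

no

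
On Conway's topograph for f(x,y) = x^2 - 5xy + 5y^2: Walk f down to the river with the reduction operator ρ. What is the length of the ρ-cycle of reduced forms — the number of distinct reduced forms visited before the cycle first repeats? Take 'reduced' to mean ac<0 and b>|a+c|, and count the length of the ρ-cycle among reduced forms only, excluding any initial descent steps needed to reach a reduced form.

D = 5, ⌊√D⌋ = 2
descent: ρ → (5,5,1)
descent: ρ → (1,1,-1)  [lands on river]
river: ρ → (-1,1,1)
ρ-cycle length = 2 (tail of 2 descent steps not counted)

2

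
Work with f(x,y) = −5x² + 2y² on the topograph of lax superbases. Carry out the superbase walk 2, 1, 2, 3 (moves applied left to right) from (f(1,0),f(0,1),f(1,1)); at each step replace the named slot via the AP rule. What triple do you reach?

start (-5,2,-3) = (f(1,0),f(0,1),f(1,1))
replace slot 2: 2·((-5)+(-3)) − 2 = -18 → (-5,-18,-3)
replace slot 1: 2·((-18)+(-3)) − (-5) = -37 → (-37,-18,-3)
replace slot 2: 2·((-37)+(-3)) − (-18) = -62 → (-37,-62,-3)
replace slot 3: 2·((-37)+(-62)) − (-3) = -195 → (-37,-62,-195)

-37,-62,-195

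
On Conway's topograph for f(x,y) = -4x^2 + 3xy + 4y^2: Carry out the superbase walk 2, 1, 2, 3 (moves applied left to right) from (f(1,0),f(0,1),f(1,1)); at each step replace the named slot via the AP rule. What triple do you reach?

start (-4,4,3) = (f(1,0),f(0,1),f(1,1))
replace slot 2: 2·((-4)+3) − 4 = -6 → (-4,-6,3)
replace slot 1: 2·((-6)+3) − (-4) = -2 → (-2,-6,3)
replace slot 2: 2·((-2)+3) − (-6) = 8 → (-2,8,3)
replace slot 3: 2·((-2)+8) − 3 = 9 → (-2,8,9)

-2,8,9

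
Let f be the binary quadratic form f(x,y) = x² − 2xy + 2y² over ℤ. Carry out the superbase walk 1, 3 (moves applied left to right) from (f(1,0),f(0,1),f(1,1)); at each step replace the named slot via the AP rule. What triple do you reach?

start (1,2,1) = (f(1,0),f(0,1),f(1,1))
replace slot 1: 2·(2+1) − 1 = 5 → (5,2,1)
replace slot 3: 2·(5+2) − 1 = 13 → (5,2,13)

5,2,13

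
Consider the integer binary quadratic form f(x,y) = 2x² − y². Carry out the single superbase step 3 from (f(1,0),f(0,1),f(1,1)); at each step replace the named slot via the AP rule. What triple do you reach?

start (2,-1,1) = (f(1,0),f(0,1),f(1,1))
replace slot 3: 2·(2+(-1)) − 1 = 1 → (2,-1,1)

2,-1,1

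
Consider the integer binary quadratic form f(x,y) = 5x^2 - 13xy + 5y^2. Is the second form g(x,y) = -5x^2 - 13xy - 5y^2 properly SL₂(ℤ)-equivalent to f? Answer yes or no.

D₁ = 69, D₂ = 69
river cycle of f (length 4): (5, 3, -3), (-3, 3, 5), (5, 7, -1), (-1, 7, 5)
river cycle of g (length 4): (-5, 3, 3), (3, 3, -5), (-5, 7, 1), (1, 7, -5)
cycles differ ⇒ inequivalent

no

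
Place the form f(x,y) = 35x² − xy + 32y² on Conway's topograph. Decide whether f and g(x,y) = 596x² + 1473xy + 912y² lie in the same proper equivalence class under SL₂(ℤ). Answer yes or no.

D₁ = -4479, D₂ = -4479
f: flip: (35,-1,32)→(32,1,35)
f: reduced (well bottom): (32,1,35) with a≤c, −a<b≤a
g: translate: b→281 (≡1473 mod 1192), so (596,1473,912)→(596,281,35)
g: flip: (596,281,35)→(35,-281,596)
g: translate: b→-1 (≡-281 mod 70), so (35,-281,596)→(35,-1,32)
g: flip: (35,-1,32)→(32,1,35)
g: reduced (well bottom): (32,1,35) with a≤c, −a<b≤a
reduced forms (32, 1, 35) vs (32, 1, 35) ⇒ equivalent

yes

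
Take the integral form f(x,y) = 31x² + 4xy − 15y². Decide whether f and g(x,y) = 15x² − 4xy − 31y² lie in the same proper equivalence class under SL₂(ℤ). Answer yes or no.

D₁ = 1876, D₂ = 1876
river cycle of f (length 14): (-15, 26, 20), (20, 14, -21), (-21, 28, 13), (13, 24, -25), (-25, 26, 12), (12, 22, -29), (-29, 36, 5), (5, 34, -36), (-36, 38, 3), (3, 40, -23), … (4 more)
river cycle of g (length 14): (15, 26, -20), (-20, 14, 21), (21, 28, -13), (-13, 24, 25), (25, 26, -12), (-12, 22, 29), (29, 36, -5), (-5, 34, 36), (36, 38, -3), (-3, 40, 23), … (4 more)
cycles differ ⇒ inequivalent

no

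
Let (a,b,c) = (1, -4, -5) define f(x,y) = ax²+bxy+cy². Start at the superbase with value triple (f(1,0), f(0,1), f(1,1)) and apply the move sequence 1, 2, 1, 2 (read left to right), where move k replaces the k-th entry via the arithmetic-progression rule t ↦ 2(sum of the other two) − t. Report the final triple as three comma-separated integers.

start (1,-5,-8) = (f(1,0),f(0,1),f(1,1))
replace slot 1: 2·((-5)+(-8)) − 1 = -27 → (-27,-5,-8)
replace slot 2: 2·((-27)+(-8)) − (-5) = -65 → (-27,-65,-8)
replace slot 1: 2·((-65)+(-8)) − (-27) = -119 → (-119,-65,-8)
replace slot 2: 2·((-119)+(-8)) − (-65) = -189 → (-119,-189,-8)

-119,-189,-8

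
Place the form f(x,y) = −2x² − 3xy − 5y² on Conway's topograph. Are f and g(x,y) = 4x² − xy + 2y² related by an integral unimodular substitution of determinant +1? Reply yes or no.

D₁ = -31, D₂ = -31
f is negative-definite; reduce −f:
−f: translate: b→-1 (≡3 mod 4), so (2,3,5)→(2,-1,4)
−f: reduced (well bottom): (2,-1,4) with a≤c, −a<b≤a
flip sign back: reduced form of f is (-2,1,-4)
g: flip: (4,-1,2)→(2,1,4)
g: reduced (well bottom): (2,1,4) with a≤c, −a<b≤a
reduced forms (-2, 1, -4) vs (2, 1, 4) ⇒ inequivalent

no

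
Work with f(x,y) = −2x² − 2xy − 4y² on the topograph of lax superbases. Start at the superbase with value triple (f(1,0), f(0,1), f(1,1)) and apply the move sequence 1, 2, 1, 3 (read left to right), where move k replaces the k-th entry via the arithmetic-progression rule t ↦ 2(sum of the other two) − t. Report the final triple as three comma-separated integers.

start (-2,-4,-8) = (f(1,0),f(0,1),f(1,1))
replace slot 1: 2·((-4)+(-8)) − (-2) = -22 → (-22,-4,-8)
replace slot 2: 2·((-22)+(-8)) − (-4) = -56 → (-22,-56,-8)
replace slot 1: 2·((-56)+(-8)) − (-22) = -106 → (-106,-56,-8)
replace slot 3: 2·((-106)+(-56)) − (-8) = -316 → (-106,-56,-316)

-106,-56,-316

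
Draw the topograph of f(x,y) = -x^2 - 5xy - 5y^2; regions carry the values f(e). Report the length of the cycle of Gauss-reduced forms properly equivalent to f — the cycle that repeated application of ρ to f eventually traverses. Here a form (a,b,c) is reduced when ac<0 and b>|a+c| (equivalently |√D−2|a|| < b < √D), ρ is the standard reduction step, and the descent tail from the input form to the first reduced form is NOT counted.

D = 5, ⌊√D⌋ = 2
descent: ρ → (-5,5,-1)
descent: ρ → (-1,1,1)  [lands on river]
river: ρ → (1,1,-1)
ρ-cycle length = 2 (tail of 2 descent steps not counted)

2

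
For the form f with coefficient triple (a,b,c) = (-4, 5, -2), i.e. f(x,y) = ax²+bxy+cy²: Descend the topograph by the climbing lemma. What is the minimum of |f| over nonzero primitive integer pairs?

translate: b→3 (≡-5 mod 8), so (4,-5,2)→(4,3,1)
flip: (4,3,1)→(1,-3,4)
translate: b→1 (≡-3 mod 2), so (1,-3,4)→(1,1,2)
reduced (well bottom): (1,1,2) with a≤c, −a<b≤a
well minimum |f| = |-1| = 1 (negative-definite)

1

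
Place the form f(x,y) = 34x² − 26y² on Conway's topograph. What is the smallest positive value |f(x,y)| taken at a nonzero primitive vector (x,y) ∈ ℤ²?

descent: ρ → (-26,52,8)  [lands on river]
river: ρ → (8,44,-50)
river: ρ → (-50,56,2)
river: ρ → (2,56,-50)
river: ρ → (-50,44,8)
river: ρ → (8,52,-26)
closes: descent 1, river 6
min |a| on river = 2

2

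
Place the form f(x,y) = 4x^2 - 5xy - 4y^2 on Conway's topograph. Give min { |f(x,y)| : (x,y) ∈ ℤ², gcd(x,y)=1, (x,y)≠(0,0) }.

descent: ρ → (-4,5,4)  [lands on river]
river: ρ → (4,3,-5)
river: ρ → (-5,7,2)
river: ρ → (2,9,-1)
river: ρ → (-1,9,2)
river: ρ → (2,7,-5)
river: ρ → (-5,3,4)
river: ρ → (4,5,-4)
river: ρ → (-4,3,5)
river: ρ → (5,7,-2)
river: ρ → (-2,9,1)
river: ρ → (1,9,-2)
river: ρ → (-2,7,5)
river: ρ → (5,3,-4)
closes: descent 1, river 14
min |a| on river = 1

1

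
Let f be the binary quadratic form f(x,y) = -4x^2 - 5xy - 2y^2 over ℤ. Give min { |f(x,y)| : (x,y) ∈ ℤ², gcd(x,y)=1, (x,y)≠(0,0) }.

translate: b→-3 (≡5 mod 8), so (4,5,2)→(4,-3,1)
flip: (4,-3,1)→(1,3,4)
translate: b→1 (≡3 mod 2), so (1,3,4)→(1,1,2)
reduced (well bottom): (1,1,2) with a≤c, −a<b≤a
well minimum |f| = |-1| = 1 (negative-definite)

1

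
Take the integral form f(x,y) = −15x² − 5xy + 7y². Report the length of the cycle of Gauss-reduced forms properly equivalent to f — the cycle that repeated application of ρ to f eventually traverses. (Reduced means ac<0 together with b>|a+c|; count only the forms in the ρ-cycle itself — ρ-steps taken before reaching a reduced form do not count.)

D = 445, ⌊√D⌋ = 21
descent: ρ → (7,19,-3)  [lands on river]
river: ρ → (-3,17,13)
river: ρ → (13,9,-7)
river: ρ → (-7,19,3)
river: ρ → (3,17,-13)
river: ρ → (-13,9,7)
ρ-cycle length = 6 (tail of 1 descent step not counted)

6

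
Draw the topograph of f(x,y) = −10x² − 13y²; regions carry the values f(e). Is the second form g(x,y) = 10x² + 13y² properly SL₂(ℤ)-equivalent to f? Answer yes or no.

D₁ = -520, D₂ = -520
f is negative-definite; reduce −f:
−f: reduced (well bottom): (10,0,13) with a≤c, −a<b≤a
flip sign back: reduced form of f is (-10,0,-13)
g: reduced (well bottom): (10,0,13) with a≤c, −a<b≤a
reduced forms (-10, 0, -13) vs (10, 0, 13) ⇒ inequivalent

no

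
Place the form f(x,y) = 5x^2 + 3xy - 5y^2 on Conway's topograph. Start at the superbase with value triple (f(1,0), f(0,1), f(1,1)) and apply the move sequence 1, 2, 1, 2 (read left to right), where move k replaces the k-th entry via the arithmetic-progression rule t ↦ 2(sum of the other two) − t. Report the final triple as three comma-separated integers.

start (5,-5,3) = (f(1,0),f(0,1),f(1,1))
replace slot 1: 2·((-5)+3) − 5 = -9 → (-9,-5,3)
replace slot 2: 2·((-9)+3) − (-5) = -7 → (-9,-7,3)
replace slot 1: 2·((-7)+3) − (-9) = 1 → (1,-7,3)
replace slot 2: 2·(1+3) − (-7) = 15 → (1,15,3)

1,15,3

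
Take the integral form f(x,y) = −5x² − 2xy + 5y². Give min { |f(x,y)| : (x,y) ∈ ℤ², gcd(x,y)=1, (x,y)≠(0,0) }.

descent: ρ → (5,2,-5)  [lands on river]
river: ρ → (-5,8,2)
river: ρ → (2,8,-5)
river: ρ → (-5,2,5)
river: ρ → (5,8,-2)
river: ρ → (-2,8,5)
closes: descent 1, river 6
min |a| on river = 2

2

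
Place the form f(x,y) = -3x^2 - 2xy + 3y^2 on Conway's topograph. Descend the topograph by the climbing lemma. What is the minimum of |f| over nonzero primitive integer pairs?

descent: ρ → (3,2,-3)  [lands on river]
river: ρ → (-3,4,2)
river: ρ → (2,4,-3)
river: ρ → (-3,2,3)
river: ρ → (3,4,-2)
river: ρ → (-2,4,3)
closes: descent 1, river 6
min |a| on river = 2

2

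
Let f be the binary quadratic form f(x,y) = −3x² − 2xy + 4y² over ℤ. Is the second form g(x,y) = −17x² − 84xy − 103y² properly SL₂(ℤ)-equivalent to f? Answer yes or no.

D₁ = 52, D₂ = 52
river cycle of f (length 10): (4, 2, -3), (-3, 4, 3), (3, 2, -4), (-4, 6, 1), (1, 6, -4), (-4, 2, 3), (3, 4, -3), (-3, 2, 4), (4, 6, -1), (-1, 6, 4)
river cycle of g (length 10): (-3, 4, 3), (3, 2, -4), (-4, 6, 1), (1, 6, -4), (-4, 2, 3), (3, 4, -3), (-3, 2, 4), (4, 6, -1), (-1, 6, 4), (4, 2, -3)
cycles coincide ⇒ equivalent

yes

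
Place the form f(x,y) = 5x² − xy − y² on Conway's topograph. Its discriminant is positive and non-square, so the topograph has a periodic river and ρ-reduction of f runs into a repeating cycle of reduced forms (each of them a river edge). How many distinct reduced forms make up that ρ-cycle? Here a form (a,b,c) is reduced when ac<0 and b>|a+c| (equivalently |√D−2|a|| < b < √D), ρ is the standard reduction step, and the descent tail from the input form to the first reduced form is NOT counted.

D = 21, ⌊√D⌋ = 4
descent: ρ → (-1,3,3)  [lands on river]
river: ρ → (3,3,-1)
ρ-cycle length = 2 (tail of 1 descent step not counted)

2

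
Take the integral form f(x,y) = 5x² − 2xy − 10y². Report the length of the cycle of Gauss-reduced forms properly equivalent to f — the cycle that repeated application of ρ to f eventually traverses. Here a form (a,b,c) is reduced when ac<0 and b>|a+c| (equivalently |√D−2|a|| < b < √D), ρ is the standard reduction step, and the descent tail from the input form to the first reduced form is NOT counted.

D = 204, ⌊√D⌋ = 14
descent: ρ → (-10,2,5)
descent: ρ → (5,8,-7)  [lands on river]
river: ρ → (-7,6,6)
river: ρ → (6,6,-7)
river: ρ → (-7,8,5)
river: ρ → (5,12,-3)
river: ρ → (-3,12,5)
ρ-cycle length = 6 (tail of 2 descent steps not counted)

6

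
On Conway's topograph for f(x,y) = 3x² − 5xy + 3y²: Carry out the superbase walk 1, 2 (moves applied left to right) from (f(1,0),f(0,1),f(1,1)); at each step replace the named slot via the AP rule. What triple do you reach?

start (3,3,1) = (f(1,0),f(0,1),f(1,1))
replace slot 1: 2·(3+1) − 3 = 5 → (5,3,1)
replace slot 2: 2·(5+1) − 3 = 9 → (5,9,1)

5,9,1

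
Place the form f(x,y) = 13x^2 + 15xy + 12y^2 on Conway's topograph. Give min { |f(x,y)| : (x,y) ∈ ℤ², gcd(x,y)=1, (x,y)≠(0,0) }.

translate: b→-11 (≡15 mod 26), so (13,15,12)→(13,-11,10)
flip: (13,-11,10)→(10,11,13)
translate: b→-9 (≡11 mod 20), so (10,11,13)→(10,-9,12)
reduced (well bottom): (10,-9,12) with a≤c, −a<b≤a
well minimum = a = 10

10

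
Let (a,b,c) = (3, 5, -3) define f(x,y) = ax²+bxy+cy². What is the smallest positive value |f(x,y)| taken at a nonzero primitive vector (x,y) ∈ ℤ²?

river: ρ → (-3,7,1)
river: ρ → (1,7,-3)
river: ρ → (-3,5,3)
river: ρ → (3,7,-1)
river: ρ → (-1,7,3)
river: ρ → (3,5,-3)
closes: descent 0, river 6
min |a| on river = 1

1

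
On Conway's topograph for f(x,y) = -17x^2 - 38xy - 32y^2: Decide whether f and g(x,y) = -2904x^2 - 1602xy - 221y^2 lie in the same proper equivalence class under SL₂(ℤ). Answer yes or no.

D₁ = -732, D₂ = -732
f is negative-definite; reduce −f:
−f: translate: b→4 (≡38 mod 34), so (17,38,32)→(17,4,11)
−f: flip: (17,4,11)→(11,-4,17)
−f: reduced (well bottom): (11,-4,17) with a≤c, −a<b≤a
flip sign back: reduced form of f is (-11,4,-17)
g is negative-definite; reduce −g:
−g: flip: (2904,1602,221)→(221,-1602,2904)
−g: translate: b→166 (≡-1602 mod 442), so (221,-1602,2904)→(221,166,32)
−g: flip: (221,166,32)→(32,-166,221)
−g: translate: b→26 (≡-166 mod 64), so (32,-166,221)→(32,26,11)
−g: flip: (32,26,11)→(11,-26,32)
−g: translate: b→-4 (≡-26 mod 22), so (11,-26,32)→(11,-4,17)
−g: reduced (well bottom): (11,-4,17) with a≤c, −a<b≤a
flip sign back: reduced form of g is (-11,4,-17)
reduced forms (-11, 4, -17) vs (-11, 4, -17) ⇒ equivalent

yes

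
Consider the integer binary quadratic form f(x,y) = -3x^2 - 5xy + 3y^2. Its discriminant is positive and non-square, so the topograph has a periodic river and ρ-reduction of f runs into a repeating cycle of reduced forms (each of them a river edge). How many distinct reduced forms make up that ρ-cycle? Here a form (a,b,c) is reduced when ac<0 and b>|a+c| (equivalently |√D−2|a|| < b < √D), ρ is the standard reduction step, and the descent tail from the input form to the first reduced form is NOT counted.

D = 61, ⌊√D⌋ = 7
descent: ρ → (3,5,-3)  [lands on river]
river: ρ → (-3,7,1)
river: ρ → (1,7,-3)
river: ρ → (-3,5,3)
river: ρ → (3,7,-1)
river: ρ → (-1,7,3)
ρ-cycle length = 6 (tail of 1 descent step not counted)

6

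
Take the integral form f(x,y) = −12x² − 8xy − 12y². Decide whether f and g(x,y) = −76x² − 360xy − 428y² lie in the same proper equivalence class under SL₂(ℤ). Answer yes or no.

D₁ = -512, D₂ = -512
f is negative-definite; reduce −f:
−f: reduced (well bottom): (12,8,12) with a≤c, −a<b≤a
flip sign back: reduced form of f is (-12,-8,-12)
g is negative-definite; reduce −g:
−g: translate: b→56 (≡360 mod 152), so (76,360,428)→(76,56,12)
−g: flip: (76,56,12)→(12,-56,76)
−g: translate: b→-8 (≡-56 mod 24), so (12,-56,76)→(12,-8,12)
−g: flip: (12,-8,12)→(12,8,12)
−g: reduced (well bottom): (12,8,12) with a≤c, −a<b≤a
flip sign back: reduced form of g is (-12,-8,-12)
reduced forms (-12, -8, -12) vs (-12, -8, -12) ⇒ equivalent

yes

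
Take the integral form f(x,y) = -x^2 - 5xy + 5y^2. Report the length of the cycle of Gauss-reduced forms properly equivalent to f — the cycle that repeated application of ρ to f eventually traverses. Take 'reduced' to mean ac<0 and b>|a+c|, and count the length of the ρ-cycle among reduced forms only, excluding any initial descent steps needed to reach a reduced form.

D = 45, ⌊√D⌋ = 6
descent: ρ → (5,5,-1)  [lands on river]
river: ρ → (-1,5,5)
ρ-cycle length = 2 (tail of 1 descent step not counted)

2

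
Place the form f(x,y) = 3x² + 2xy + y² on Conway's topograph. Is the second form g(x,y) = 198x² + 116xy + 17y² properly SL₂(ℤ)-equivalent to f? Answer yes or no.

D₁ = -8, D₂ = -8
f: flip: (3,2,1)→(1,-2,3)
f: translate: b→0 (≡-2 mod 2), so (1,-2,3)→(1,0,2)
f: reduced (well bottom): (1,0,2) with a≤c, −a<b≤a
g: flip: (198,116,17)→(17,-116,198)
g: translate: b→-14 (≡-116 mod 34), so (17,-116,198)→(17,-14,3)
g: flip: (17,-14,3)→(3,14,17)
g: translate: b→2 (≡14 mod 6), so (3,14,17)→(3,2,1)
g: flip: (3,2,1)→(1,-2,3)
g: translate: b→0 (≡-2 mod 2), so (1,-2,3)→(1,0,2)
g: reduced (well bottom): (1,0,2) with a≤c, −a<b≤a
reduced forms (1, 0, 2) vs (1, 0, 2) ⇒ equivalent

yes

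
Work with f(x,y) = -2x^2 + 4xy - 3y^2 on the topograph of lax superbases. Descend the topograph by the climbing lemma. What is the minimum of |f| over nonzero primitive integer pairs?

translate: b→0 (≡-4 mod 4), so (2,-4,3)→(2,0,1)
flip: (2,0,1)→(1,0,2)
reduced (well bottom): (1,0,2) with a≤c, −a<b≤a
well minimum |f| = |-1| = 1 (negative-definite)

1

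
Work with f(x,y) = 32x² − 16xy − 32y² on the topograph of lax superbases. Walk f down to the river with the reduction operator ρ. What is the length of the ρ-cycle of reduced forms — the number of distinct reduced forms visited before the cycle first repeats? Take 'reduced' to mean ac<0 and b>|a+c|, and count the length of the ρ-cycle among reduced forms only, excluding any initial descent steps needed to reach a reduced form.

D = 4352, ⌊√D⌋ = 65
descent: ρ → (-32,16,32)  [lands on river]
river: ρ → (32,48,-16)
river: ρ → (-16,48,32)
river: ρ → (32,16,-32)
river: ρ → (-32,48,16)
river: ρ → (16,48,-32)
ρ-cycle length = 6 (tail of 1 descent step not counted)

6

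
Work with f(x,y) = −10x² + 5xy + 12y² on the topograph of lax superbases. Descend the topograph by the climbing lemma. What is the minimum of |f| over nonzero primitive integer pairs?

river: ρ → (12,19,-3)
river: ρ → (-3,17,18)
river: ρ → (18,19,-2)
river: ρ → (-2,21,8)
river: ρ → (8,11,-12)
river: ρ → (-12,13,7)
river: ρ → (7,15,-10)
river: ρ → (-10,5,12)
closes: descent 0, river 8
min |a| on river = 2

2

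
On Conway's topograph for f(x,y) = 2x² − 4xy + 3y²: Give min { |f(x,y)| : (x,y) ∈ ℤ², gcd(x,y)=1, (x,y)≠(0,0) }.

translate: b→0 (≡-4 mod 4), so (2,-4,3)→(2,0,1)
flip: (2,0,1)→(1,0,2)
reduced (well bottom): (1,0,2) with a≤c, −a<b≤a
well minimum = a = 1

1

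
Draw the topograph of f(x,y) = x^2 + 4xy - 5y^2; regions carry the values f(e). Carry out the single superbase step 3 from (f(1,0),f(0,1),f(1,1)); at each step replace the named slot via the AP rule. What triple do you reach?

start (1,-5,0) = (f(1,0),f(0,1),f(1,1))
replace slot 3: 2·(1+(-5)) − 0 = -8 → (1,-5,-8)

1,-5,-8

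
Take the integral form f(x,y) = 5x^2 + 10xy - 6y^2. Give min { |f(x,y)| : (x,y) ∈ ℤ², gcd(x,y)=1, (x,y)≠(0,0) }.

river: ρ → (-6,14,1)
river: ρ → (1,14,-6)
river: ρ → (-6,10,5)
river: ρ → (5,10,-6)
closes: descent 0, river 4
min |a| on river = 1

1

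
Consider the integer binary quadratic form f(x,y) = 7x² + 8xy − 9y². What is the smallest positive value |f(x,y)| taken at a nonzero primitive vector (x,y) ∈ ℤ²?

river: ρ → (-9,10,6)
river: ρ → (6,14,-5)
river: ρ → (-5,16,3)
river: ρ → (3,14,-10)
river: ρ → (-10,6,7)
river: ρ → (7,8,-9)
closes: descent 0, river 6
min |a| on river = 3

3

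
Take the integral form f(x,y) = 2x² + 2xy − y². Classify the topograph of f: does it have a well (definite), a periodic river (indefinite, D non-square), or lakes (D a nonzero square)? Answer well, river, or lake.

D = b²−4ac = 2² − 4·2·(-1) = 12
D > 0 non-square ⇒ indefinite ⇒ periodic river

river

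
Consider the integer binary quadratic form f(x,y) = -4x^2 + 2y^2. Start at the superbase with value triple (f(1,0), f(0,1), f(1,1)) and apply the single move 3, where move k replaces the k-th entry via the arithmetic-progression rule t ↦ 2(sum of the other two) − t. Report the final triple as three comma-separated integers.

start (-4,2,-2) = (f(1,0),f(0,1),f(1,1))
replace slot 3: 2·((-4)+2) − (-2) = -2 → (-4,2,-2)

-4,2,-2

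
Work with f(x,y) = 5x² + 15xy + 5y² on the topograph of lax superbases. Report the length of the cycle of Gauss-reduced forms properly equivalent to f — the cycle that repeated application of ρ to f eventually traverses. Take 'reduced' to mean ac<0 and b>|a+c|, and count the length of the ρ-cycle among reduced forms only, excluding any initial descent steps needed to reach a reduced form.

D = 125, ⌊√D⌋ = 11
descent: ρ → (5,5,-5)  [lands on river]
river: ρ → (-5,5,5)
ρ-cycle length = 2 (tail of 1 descent step not counted)

2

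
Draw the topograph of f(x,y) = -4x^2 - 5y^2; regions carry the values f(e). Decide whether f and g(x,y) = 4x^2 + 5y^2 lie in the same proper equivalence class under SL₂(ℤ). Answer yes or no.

D₁ = -80, D₂ = -80
f is negative-definite; reduce −f:
−f: reduced (well bottom): (4,0,5) with a≤c, −a<b≤a
flip sign back: reduced form of f is (-4,0,-5)
g: reduced (well bottom): (4,0,5) with a≤c, −a<b≤a
reduced forms (-4, 0, -5) vs (4, 0, 5) ⇒ inequivalent

no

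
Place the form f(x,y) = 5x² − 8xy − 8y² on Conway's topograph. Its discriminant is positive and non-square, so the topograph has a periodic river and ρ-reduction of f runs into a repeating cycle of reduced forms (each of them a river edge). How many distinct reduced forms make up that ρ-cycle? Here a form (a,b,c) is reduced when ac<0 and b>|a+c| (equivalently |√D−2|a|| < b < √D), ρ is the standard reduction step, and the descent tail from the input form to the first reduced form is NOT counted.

D = 224, ⌊√D⌋ = 14
descent: ρ → (-8,8,5)  [lands on river]
river: ρ → (5,12,-4)
river: ρ → (-4,12,5)
river: ρ → (5,8,-8)
ρ-cycle length = 4 (tail of 1 descent step not counted)

4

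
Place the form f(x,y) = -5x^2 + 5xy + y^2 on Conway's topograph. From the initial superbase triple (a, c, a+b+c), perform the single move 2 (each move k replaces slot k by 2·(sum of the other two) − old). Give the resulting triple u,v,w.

start (-5,1,1) = (f(1,0),f(0,1),f(1,1))
replace slot 2: 2·((-5)+1) − 1 = -9 → (-5,-9,1)

-5,-9,1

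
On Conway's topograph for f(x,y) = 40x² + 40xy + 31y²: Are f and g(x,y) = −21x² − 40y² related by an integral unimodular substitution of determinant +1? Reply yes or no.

D₁ = -3360, D₂ = -3360
f: flip: (40,40,31)→(31,-40,40)
f: translate: b→22 (≡-40 mod 62), so (31,-40,40)→(31,22,31)
f: reduced (well bottom): (31,22,31) with a≤c, −a<b≤a
g is negative-definite; reduce −g:
−g: reduced (well bottom): (21,0,40) with a≤c, −a<b≤a
flip sign back: reduced form of g is (-21,0,-40)
reduced forms (31, 22, 31) vs (-21, 0, -40) ⇒ inequivalent

no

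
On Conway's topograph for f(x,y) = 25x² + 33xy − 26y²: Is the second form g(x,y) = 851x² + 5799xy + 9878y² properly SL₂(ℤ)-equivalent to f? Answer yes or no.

D₁ = 3689, D₂ = 3689
river cycle of f (length 26): (-26, 19, 32), (32, 45, -13), (-13, 59, 4), (4, 53, -55), (-55, 57, 2), (2, 59, -26), (-26, 45, 16), (16, 51, -17), (-17, 51, 16), (16, 45, -26), … (16 more)
river cycle of g (length 26): (25, 33, -26), (-26, 19, 32), (32, 45, -13), (-13, 59, 4), (4, 53, -55), (-55, 57, 2), (2, 59, -26), (-26, 45, 16), (16, 51, -17), (-17, 51, 16), … (16 more)
cycles coincide ⇒ equivalent

yes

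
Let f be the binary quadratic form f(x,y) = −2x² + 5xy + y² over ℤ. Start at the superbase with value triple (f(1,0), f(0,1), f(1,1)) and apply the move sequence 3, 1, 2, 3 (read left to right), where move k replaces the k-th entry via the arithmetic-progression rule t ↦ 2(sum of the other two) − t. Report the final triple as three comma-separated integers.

start (-2,1,4) = (f(1,0),f(0,1),f(1,1))
replace slot 3: 2·((-2)+1) − 4 = -6 → (-2,1,-6)
replace slot 1: 2·(1+(-6)) − (-2) = -8 → (-8,1,-6)
replace slot 2: 2·((-8)+(-6)) − 1 = -29 → (-8,-29,-6)
replace slot 3: 2·((-8)+(-29)) − (-6) = -68 → (-8,-29,-68)

-8,-29,-68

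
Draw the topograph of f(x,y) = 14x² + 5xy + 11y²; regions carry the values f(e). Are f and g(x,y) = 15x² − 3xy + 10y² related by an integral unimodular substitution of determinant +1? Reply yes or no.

D₁ = -591, D₂ = -591
f: flip: (14,5,11)→(11,-5,14)
f: reduced (well bottom): (11,-5,14) with a≤c, −a<b≤a
g: flip: (15,-3,10)→(10,3,15)
g: reduced (well bottom): (10,3,15) with a≤c, −a<b≤a
reduced forms (11, -5, 14) vs (10, 3, 15) ⇒ inequivalent

no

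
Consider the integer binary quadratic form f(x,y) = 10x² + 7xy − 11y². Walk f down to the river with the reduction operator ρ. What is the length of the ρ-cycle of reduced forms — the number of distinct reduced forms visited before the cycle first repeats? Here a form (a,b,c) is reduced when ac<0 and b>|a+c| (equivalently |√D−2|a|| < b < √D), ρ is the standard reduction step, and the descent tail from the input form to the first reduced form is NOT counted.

D = 489, ⌊√D⌋ = 22
river: ρ → (-11,15,6)
river: ρ → (6,21,-2)
river: ρ → (-2,19,16)
river: ρ → (16,13,-5)
river: ρ → (-5,17,10)
river: ρ → (10,3,-12)
river: ρ → (-12,21,1)
river: ρ → (1,21,-12)
river: ρ → (-12,3,10)
river: ρ → (10,17,-5)
river: ρ → (-5,13,16)
river: ρ → (16,19,-2)
river: ρ → (-2,21,6)
river: ρ → (6,15,-11)
river: ρ → (-11,7,10)
river: ρ → (10,13,-8)
river: ρ → (-8,19,4)
river: ρ → (4,21,-3)
river: ρ → (-3,21,4)
river: ρ → (4,19,-8)
river: ρ → (-8,13,10)
river: ρ → (10,7,-11)
ρ-cycle length = 22 (tail of 0 descent steps not counted)

22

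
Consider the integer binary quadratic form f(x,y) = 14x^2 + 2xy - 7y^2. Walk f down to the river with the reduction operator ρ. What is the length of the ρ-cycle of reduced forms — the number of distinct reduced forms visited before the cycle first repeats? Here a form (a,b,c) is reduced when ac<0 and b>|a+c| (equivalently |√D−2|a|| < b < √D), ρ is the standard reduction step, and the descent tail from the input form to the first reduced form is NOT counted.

D = 396, ⌊√D⌋ = 19
descent: ρ → (-7,12,9)  [lands on river]
river: ρ → (9,6,-10)
river: ρ → (-10,14,5)
river: ρ → (5,16,-7)
ρ-cycle length = 4 (tail of 1 descent step not counted)

4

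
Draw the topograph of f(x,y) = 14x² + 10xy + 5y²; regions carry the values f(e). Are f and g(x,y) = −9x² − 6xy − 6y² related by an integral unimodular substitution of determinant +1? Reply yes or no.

D₁ = -180, D₂ = -180
f: flip: (14,10,5)→(5,-10,14)
f: translate: b→0 (≡-10 mod 10), so (5,-10,14)→(5,0,9)
f: reduced (well bottom): (5,0,9) with a≤c, −a<b≤a
g is negative-definite; reduce −g:
−g: flip: (9,6,6)→(6,-6,9)
−g: translate: b→6 (≡-6 mod 12), so (6,-6,9)→(6,6,9)
−g: reduced (well bottom): (6,6,9) with a≤c, −a<b≤a
flip sign back: reduced form of g is (-6,-6,-9)
reduced forms (5, 0, 9) vs (-6, -6, -9) ⇒ inequivalent

no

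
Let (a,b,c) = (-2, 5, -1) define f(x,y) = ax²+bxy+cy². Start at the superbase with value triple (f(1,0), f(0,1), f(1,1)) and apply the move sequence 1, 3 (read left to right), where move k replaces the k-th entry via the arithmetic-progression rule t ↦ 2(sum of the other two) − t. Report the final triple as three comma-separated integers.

start (-2,-1,2) = (f(1,0),f(0,1),f(1,1))
replace slot 1: 2·((-1)+2) − (-2) = 4 → (4,-1,2)
replace slot 3: 2·(4+(-1)) − 2 = 4 → (4,-1,4)

4,-1,4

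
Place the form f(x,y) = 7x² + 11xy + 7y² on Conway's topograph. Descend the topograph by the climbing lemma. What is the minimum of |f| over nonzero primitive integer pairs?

translate: b→-3 (≡11 mod 14), so (7,11,7)→(7,-3,3)
flip: (7,-3,3)→(3,3,7)
reduced (well bottom): (3,3,7) with a≤c, −a<b≤a
well minimum = a = 3

3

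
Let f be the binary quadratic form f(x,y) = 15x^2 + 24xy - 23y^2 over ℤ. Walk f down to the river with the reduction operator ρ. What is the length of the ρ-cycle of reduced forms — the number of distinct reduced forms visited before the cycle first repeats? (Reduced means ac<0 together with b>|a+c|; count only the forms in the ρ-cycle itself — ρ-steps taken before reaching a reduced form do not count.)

D = 1956, ⌊√D⌋ = 44
river: ρ → (-23,22,16)
river: ρ → (16,42,-3)
river: ρ → (-3,42,16)
river: ρ → (16,22,-23)
river: ρ → (-23,24,15)
river: ρ → (15,36,-11)
river: ρ → (-11,30,24)
river: ρ → (24,18,-17)
river: ρ → (-17,16,25)
river: ρ → (25,34,-8)
river: ρ → (-8,30,33)
river: ρ → (33,36,-5)
river: ρ → (-5,44,1)
river: ρ → (1,44,-5)
river: ρ → (-5,36,33)
river: ρ → (33,30,-8)
river: ρ → (-8,34,25)
river: ρ → (25,16,-17)
river: ρ → (-17,18,24)
river: ρ → (24,30,-11)
river: ρ → (-11,36,15)
river: ρ → (15,24,-23)
ρ-cycle length = 22 (tail of 0 descent steps not counted)

22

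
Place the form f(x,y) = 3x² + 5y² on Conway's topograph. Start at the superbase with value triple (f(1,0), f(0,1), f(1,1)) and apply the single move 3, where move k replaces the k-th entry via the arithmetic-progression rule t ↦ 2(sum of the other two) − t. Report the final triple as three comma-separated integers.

start (3,5,8) = (f(1,0),f(0,1),f(1,1))
replace slot 3: 2·(3+5) − 8 = 8 → (3,5,8)

3,5,8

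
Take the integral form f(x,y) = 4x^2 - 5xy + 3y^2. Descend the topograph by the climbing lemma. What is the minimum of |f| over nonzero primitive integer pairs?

translate: b→3 (≡-5 mod 8), so (4,-5,3)→(4,3,2)
flip: (4,3,2)→(2,-3,4)
translate: b→1 (≡-3 mod 4), so (2,-3,4)→(2,1,3)
reduced (well bottom): (2,1,3) with a≤c, −a<b≤a
well minimum = a = 2

2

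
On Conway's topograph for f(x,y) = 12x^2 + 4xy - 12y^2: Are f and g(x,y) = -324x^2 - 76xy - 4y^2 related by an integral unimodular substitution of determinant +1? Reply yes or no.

D₁ = 592, D₂ = 592
river cycle of f (length 6): (-12, 20, 4), (4, 20, -12), (-12, 4, 12), (12, 20, -4), (-4, 20, 12), (12, 4, -12)
river cycle of g (length 6): (-4, 20, 12), (12, 4, -12), (-12, 20, 4), (4, 20, -12), (-12, 4, 12), (12, 20, -4)
cycles coincide ⇒ equivalent

yes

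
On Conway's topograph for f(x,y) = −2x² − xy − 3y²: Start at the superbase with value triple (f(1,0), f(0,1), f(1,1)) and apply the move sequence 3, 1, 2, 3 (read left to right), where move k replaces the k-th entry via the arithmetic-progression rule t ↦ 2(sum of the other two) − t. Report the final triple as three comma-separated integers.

start (-2,-3,-6) = (f(1,0),f(0,1),f(1,1))
replace slot 3: 2·((-2)+(-3)) − (-6) = -4 → (-2,-3,-4)
replace slot 1: 2·((-3)+(-4)) − (-2) = -12 → (-12,-3,-4)
replace slot 2: 2·((-12)+(-4)) − (-3) = -29 → (-12,-29,-4)
replace slot 3: 2·((-12)+(-29)) − (-4) = -78 → (-12,-29,-78)

-12,-29,-78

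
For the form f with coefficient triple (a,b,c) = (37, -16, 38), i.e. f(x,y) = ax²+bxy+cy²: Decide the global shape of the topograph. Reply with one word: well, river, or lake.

D = b²−4ac = (-16)² − 4·37·38 = -5368
D < 0 ⇒ definite ⇒ every region one sign ⇒ single well

well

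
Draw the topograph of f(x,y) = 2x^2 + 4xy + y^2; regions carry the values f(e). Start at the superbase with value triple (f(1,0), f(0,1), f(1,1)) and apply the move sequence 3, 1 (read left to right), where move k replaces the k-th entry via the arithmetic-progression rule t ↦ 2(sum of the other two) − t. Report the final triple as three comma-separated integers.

start (2,1,7) = (f(1,0),f(0,1),f(1,1))
replace slot 3: 2·(2+1) − 7 = -1 → (2,1,-1)
replace slot 1: 2·(1+(-1)) − 2 = -2 → (-2,1,-1)

-2,1,-1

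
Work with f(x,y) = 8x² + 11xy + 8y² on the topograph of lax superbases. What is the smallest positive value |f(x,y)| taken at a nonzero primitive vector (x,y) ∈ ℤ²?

translate: b→-5 (≡11 mod 16), so (8,11,8)→(8,-5,5)
flip: (8,-5,5)→(5,5,8)
reduced (well bottom): (5,5,8) with a≤c, −a<b≤a
well minimum = a = 5

5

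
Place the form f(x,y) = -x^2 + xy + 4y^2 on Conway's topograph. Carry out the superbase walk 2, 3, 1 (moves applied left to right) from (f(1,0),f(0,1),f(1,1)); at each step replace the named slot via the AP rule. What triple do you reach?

start (-1,4,4) = (f(1,0),f(0,1),f(1,1))
replace slot 2: 2·((-1)+4) − 4 = 2 → (-1,2,4)
replace slot 3: 2·((-1)+2) − 4 = -2 → (-1,2,-2)
replace slot 1: 2·(2+(-2)) − (-1) = 1 → (1,2,-2)

1,2,-2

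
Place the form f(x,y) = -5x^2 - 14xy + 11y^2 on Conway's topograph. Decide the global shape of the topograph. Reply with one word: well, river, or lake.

D = b²−4ac = (-14)² − 4·(-5)·11 = 416
D > 0 non-square ⇒ indefinite ⇒ periodic river

river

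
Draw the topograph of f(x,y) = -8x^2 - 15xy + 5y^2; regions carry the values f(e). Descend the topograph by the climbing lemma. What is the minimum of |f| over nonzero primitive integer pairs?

descent: ρ → (5,15,-8)  [lands on river]
river: ρ → (-8,17,3)
river: ρ → (3,19,-2)
river: ρ → (-2,17,12)
river: ρ → (12,7,-7)
river: ρ → (-7,7,12)
river: ρ → (12,17,-2)
river: ρ → (-2,19,3)
river: ρ → (3,17,-8)
river: ρ → (-8,15,5)
closes: descent 1, river 10
min |a| on river = 2

2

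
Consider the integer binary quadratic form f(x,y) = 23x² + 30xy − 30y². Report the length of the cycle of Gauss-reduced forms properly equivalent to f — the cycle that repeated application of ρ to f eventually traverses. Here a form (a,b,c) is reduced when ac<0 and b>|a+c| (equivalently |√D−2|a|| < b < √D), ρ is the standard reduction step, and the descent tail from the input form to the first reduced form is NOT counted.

D = 3660, ⌊√D⌋ = 60
river: ρ → (-30,30,23)
river: ρ → (23,16,-37)
river: ρ → (-37,58,2)
river: ρ → (2,58,-37)
river: ρ → (-37,16,23)
river: ρ → (23,30,-30)
ρ-cycle length = 6 (tail of 0 descent steps not counted)

6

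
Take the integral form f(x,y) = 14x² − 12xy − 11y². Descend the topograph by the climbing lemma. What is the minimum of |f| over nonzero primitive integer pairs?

descent: ρ → (-11,12,14)  [lands on river]
river: ρ → (14,16,-9)
river: ρ → (-9,20,10)
river: ρ → (10,20,-9)
river: ρ → (-9,16,14)
river: ρ → (14,12,-11)
river: ρ → (-11,10,15)
river: ρ → (15,20,-6)
river: ρ → (-6,16,21)
river: ρ → (21,26,-1)
river: ρ → (-1,26,21)
river: ρ → (21,16,-6)
river: ρ → (-6,20,15)
river: ρ → (15,10,-11)
closes: descent 1, river 14
min |a| on river = 1

1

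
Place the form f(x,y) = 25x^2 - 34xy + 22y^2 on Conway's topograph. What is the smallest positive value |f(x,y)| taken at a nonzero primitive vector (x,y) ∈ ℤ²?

translate: b→16 (≡-34 mod 50), so (25,-34,22)→(25,16,13)
flip: (25,16,13)→(13,-16,25)
translate: b→10 (≡-16 mod 26), so (13,-16,25)→(13,10,22)
reduced (well bottom): (13,10,22) with a≤c, −a<b≤a
well minimum = a = 13

13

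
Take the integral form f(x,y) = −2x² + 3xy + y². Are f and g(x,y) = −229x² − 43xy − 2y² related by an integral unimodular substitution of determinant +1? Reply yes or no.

D₁ = 17, D₂ = 17
river cycle of f (length 6): (1, 3, -2), (-2, 1, 2), (2, 3, -1), (-1, 3, 2), (2, 1, -2), (-2, 3, 1)
river cycle of g (length 6): (-2, 3, 1), (1, 3, -2), (-2, 1, 2), (2, 3, -1), (-1, 3, 2), (2, 1, -2)
cycles coincide ⇒ equivalent

yes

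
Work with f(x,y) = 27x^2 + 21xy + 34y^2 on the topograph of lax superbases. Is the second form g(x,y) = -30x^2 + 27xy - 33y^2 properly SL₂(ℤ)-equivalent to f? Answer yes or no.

D₁ = -3231, D₂ = -3231
f: reduced (well bottom): (27,21,34) with a≤c, −a<b≤a
g is negative-definite; reduce −g:
−g: reduced (well bottom): (30,-27,33) with a≤c, −a<b≤a
flip sign back: reduced form of g is (-30,27,-33)
reduced forms (27, 21, 34) vs (-30, 27, -33) ⇒ inequivalent

no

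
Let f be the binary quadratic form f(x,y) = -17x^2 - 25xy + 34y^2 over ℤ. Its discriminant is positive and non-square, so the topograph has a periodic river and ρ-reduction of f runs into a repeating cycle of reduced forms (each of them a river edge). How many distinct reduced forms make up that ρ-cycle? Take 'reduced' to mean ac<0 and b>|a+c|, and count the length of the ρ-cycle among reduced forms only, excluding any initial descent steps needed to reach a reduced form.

D = 2937, ⌊√D⌋ = 54
descent: ρ → (34,25,-17)  [lands on river]
river: ρ → (-17,43,16)
river: ρ → (16,53,-2)
river: ρ → (-2,51,42)
river: ρ → (42,33,-11)
river: ρ → (-11,33,42)
river: ρ → (42,51,-2)
river: ρ → (-2,53,16)
river: ρ → (16,43,-17)
river: ρ → (-17,25,34)
river: ρ → (34,43,-8)
river: ρ → (-8,53,4)
river: ρ → (4,51,-21)
river: ρ → (-21,33,22)
river: ρ → (22,11,-32)
river: ρ → (-32,53,1)
river: ρ → (1,53,-32)
river: ρ → (-32,11,22)
river: ρ → (22,33,-21)
river: ρ → (-21,51,4)
river: ρ → (4,53,-8)
river: ρ → (-8,43,34)
ρ-cycle length = 22 (tail of 1 descent step not counted)

22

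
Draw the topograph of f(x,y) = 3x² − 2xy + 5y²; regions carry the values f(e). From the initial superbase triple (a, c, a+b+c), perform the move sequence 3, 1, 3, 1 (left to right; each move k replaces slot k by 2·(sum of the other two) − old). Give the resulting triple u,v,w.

start (3,5,6) = (f(1,0),f(0,1),f(1,1))
replace slot 3: 2·(3+5) − 6 = 10 → (3,5,10)
replace slot 1: 2·(5+10) − 3 = 27 → (27,5,10)
replace slot 3: 2·(27+5) − 10 = 54 → (27,5,54)
replace slot 1: 2·(5+54) − 27 = 91 → (91,5,54)

91,5,54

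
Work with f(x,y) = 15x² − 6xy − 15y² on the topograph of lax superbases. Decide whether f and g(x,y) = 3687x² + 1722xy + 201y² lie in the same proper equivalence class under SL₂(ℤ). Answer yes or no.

D₁ = 936, D₂ = 936
river cycle of f (length 6): (-15, 6, 15), (15, 24, -6), (-6, 24, 15), (15, 6, -15), (-15, 24, 6), (6, 24, -15)
river cycle of g (length 6): (15, 24, -6), (-6, 24, 15), (15, 6, -15), (-15, 24, 6), (6, 24, -15), (-15, 6, 15)
cycles coincide ⇒ equivalent

yes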